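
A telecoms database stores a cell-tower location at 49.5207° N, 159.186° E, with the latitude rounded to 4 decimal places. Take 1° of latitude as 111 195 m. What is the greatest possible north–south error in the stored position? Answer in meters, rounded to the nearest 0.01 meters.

5.56 meters

Rounding to 4 decimal places leaves the latitude within ±5e-05° of the true value.
So the N–S error is at most 5e-05 × 111195 = 5.55975 m.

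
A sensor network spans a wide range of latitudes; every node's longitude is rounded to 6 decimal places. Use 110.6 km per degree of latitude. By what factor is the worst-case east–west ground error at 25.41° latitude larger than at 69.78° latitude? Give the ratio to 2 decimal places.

Rounding to 6 decimal places leaves the longitude within ±5e-07° of the true value.
Error at 25.41° = 5e-07° × 110600 × cos 25.41° ≈ 0.0553 × 0.9033 = 0.04995 m.
At 69.78°: 5e-07° × 110600 × cos 69.78° = 5e-07 × 110600 × 0.3456 ≈ 0.019113 m.
The ratio reduces to cos 25.41° / cos 69.78° = 0.9033/0.3456 ≈ 2.6134.

2.61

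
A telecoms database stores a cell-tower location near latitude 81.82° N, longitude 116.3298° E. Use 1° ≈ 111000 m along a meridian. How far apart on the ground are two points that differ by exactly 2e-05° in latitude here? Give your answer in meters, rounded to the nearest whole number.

2e-05° × 111000 m/° = 2.22 m.

2 meters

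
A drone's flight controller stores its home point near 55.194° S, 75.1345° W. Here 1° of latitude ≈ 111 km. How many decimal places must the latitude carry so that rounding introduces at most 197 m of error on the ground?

One degree of latitude covers 111000 m.
N decimal places → at most half a unit in the last place, 0.5 × 10⁻ᴺ° = 111000/2 × 10⁻ᴺ m.
Setting 55500 × 10⁻ᴺ ≤ 197 gives 10ᴺ ≥ 281.7, i.e. N ≥ 2.45.
N = 2 would give 555 m (too coarse); N = 3 gives 55.5 m ≤ 197 m.

3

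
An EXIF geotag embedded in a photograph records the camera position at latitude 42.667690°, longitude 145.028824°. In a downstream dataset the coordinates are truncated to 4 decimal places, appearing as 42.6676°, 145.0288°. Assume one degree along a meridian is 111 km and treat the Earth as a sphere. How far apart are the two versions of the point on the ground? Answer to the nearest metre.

10 metres

The latitude changed by +0.000090° and the longitude by +0.000024°.
North–south shift: 0.000090 × 111000 = 9.99 m.
E–W at 42.6676°: 0.000024° × 111000 × cos 42.6676° = 0.000024 × 111000 × 0.7353 ≈ 1.95883 m.
Hypotenuse of the two orthogonal shifts: √(9.99² + 1.95883²) = 10.1802 m.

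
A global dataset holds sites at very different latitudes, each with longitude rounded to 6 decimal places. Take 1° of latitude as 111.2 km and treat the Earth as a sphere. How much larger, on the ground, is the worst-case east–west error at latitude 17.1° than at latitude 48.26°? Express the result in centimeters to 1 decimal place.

1.6 centimeters

Rounding to 6 decimal places leaves the longitude within ±5e-07° of the true value.
Error at 17.1° = 5e-07° × 111200 × cos 17.1° ≈ 0.0556 × 0.9558 = 0.053142 m.
Error at 48.26° = 5e-07° × 111200 × cos 48.26° ≈ 0.0556 × 0.6658 = 0.037016 m.
Difference: 0.053142 − 0.037016 = 0.016126 m.
That is 0.0161263 m = 1.6126 cm.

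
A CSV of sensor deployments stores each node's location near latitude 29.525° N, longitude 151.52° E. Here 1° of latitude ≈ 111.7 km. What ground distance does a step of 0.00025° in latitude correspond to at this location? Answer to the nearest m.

28 m

Along a meridian 0.00025° is 0.00025 × 111700 = 27.925 m.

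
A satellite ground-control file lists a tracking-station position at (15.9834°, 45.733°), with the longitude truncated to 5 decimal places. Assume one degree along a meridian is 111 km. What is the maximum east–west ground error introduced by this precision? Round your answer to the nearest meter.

1 meters

Truncating at 5 decimal places can drop up to a full unit in the last place, so the longitude may be off by as much as 1e-05°.
One degree of longitude at 15.9834° is 111000 × cos 15.9834° ≈ 111000 × 0.9613 = 106709 m.
So at most 1e-05° × 106709 ≈ 1.06709 m east–west.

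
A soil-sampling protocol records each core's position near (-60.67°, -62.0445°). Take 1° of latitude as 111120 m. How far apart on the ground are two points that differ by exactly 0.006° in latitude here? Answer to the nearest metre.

667 metres

0.006° × 111120 m/° = 666.72 m.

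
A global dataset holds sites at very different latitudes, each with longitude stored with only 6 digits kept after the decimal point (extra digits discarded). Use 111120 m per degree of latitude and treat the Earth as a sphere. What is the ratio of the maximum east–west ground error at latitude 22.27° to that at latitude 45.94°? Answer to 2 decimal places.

1.33

Truncating at 6 decimal places can drop up to a full unit in the last place, so the longitude may be off by as much as 1e-06°.
At 22.27°: 1e-06° × 111120 × cos 22.27° = 1e-06 × 111120 × 0.9254 ≈ 0.10283 m.
At 45.94°: 1e-06° × 111120 × cos 45.94° = 1e-06 × 111120 × 0.6954 ≈ 0.077274 m.
The ratio reduces to cos 22.27° / cos 45.94° = 0.9254/0.6954 ≈ 1.3307.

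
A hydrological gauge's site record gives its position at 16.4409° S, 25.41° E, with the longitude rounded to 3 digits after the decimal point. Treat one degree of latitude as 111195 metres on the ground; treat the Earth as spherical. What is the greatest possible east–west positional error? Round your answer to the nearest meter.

Rounding to 3 decimal places leaves the longitude within ±0.0005° of the true value.
Parallels shrink by cos φ, so at 16.4409° a degree of longitude is 111195 × 0.9591 ≈ 106648 m.
So at most 0.0005° × 106648 ≈ 53.3242 m east–west.

53 meters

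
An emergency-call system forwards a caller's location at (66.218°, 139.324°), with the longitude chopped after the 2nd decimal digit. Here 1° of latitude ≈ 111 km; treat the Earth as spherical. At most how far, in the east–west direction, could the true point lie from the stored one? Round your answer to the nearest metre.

448 metres

Truncating at 2 decimal places can drop up to a full unit in the last place, so the longitude may be off by as much as 0.01°.
One degree of longitude at 66.218° is 111000 × cos 66.218° ≈ 111000 × 0.4033 = 44761.6 m.
Maximum E–W displacement: 0.01 × 44761.6 = 447.616 m.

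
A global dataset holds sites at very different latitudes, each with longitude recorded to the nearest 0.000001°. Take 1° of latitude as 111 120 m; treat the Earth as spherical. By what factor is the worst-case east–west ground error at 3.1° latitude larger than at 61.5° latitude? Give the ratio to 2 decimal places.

Rounding to 6 decimal places leaves the longitude within ±5e-07° of the true value.
Error at 3.1° = 5e-07° × 111120 × cos 3.1° ≈ 0.05556 × 0.9985 = 0.055479 m.
At 61.5°: 5e-07° × 111120 × cos 61.5° = 5e-07 × 111120 × 0.4772 ≈ 0.026511 m.
The ratio reduces to cos 3.1° / cos 61.5° = 0.9985/0.4772 ≈ 2.0927.

2.09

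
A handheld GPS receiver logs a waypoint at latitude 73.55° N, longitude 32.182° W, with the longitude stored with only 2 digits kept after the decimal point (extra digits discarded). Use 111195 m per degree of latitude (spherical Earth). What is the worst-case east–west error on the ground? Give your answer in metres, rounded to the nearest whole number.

Truncating at 2 decimal places can drop up to a full unit in the last place, so the longitude may be off by as much as 0.01°.
Parallels shrink by cos φ, so at 73.55° a degree of longitude is 111195 × 0.2832 ≈ 31488 m.
So at most 0.01° × 31488 ≈ 314.88 m east–west.

315 metres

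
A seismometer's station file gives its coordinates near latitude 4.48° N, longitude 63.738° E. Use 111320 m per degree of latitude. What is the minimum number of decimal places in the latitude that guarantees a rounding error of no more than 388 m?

One degree of latitude covers 111320 m.
N decimal places → at most half a unit in the last place, 0.5 × 10⁻ᴺ° = 111320/2 × 10⁻ᴺ m.
Setting 55660 × 10⁻ᴺ ≤ 388 gives 10ᴺ ≥ 143.5, i.e. N ≥ 2.16.
At 2 places the error can reach 557 m, but 3 places keeps it to 55.7 m.

3 decimal places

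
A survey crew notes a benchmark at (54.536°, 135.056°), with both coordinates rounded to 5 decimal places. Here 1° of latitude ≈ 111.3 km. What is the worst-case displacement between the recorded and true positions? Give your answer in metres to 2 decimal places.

Rounding to 5 decimal places leaves each coordinate within ±5e-06° of the true value.
North–south component: 5e-06° × 111300 = 0.5565 m.
E–W at 54.536°: 5e-06° × 111300 × cos 54.536° = 5e-06 × 111300 × 0.5802 ≈ 0.322876 m.
Combining orthogonally: (0.5565² + 0.322876²)^½ ≈ 0.643383 m.

0.64 metres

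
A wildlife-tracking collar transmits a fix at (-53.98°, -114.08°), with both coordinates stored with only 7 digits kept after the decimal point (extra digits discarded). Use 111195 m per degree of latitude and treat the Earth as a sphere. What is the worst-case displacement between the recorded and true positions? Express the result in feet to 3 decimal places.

Truncating at 7 decimal places can drop up to a full unit in the last place, so each coordinate may be off by as much as 1e-07°.
North–south component: 1e-07° × 111195 = 0.0111195 m.
E–W at 53.98°: 1e-07° × 111195 × cos 53.98° = 1e-07 × 111195 × 0.5881 ≈ 0.00653902 m.
Combining orthogonally: (0.0111195² + 0.00653902²)^½ ≈ 0.0128997 m.
In feet: 0.0128997 m ÷ 0.3048 ≈ 0.042322 ft.

0.042 feet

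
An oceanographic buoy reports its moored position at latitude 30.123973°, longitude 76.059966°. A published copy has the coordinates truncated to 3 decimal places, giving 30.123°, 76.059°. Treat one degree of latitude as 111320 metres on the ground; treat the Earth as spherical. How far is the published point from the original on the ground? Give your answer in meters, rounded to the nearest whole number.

The latitude changed by +0.000973° and the longitude by +0.000966°.
North–south shift: 0.000973 × 111320 = 108.314 m.
E–W at 30.123°: 0.000966° × 111320 × cos 30.123° = 0.000966 × 111320 × 0.8650 ≈ 93.0125 m.
Distance: √(108.314² + 93.0125²) ≈ 142.77 m.

143 meters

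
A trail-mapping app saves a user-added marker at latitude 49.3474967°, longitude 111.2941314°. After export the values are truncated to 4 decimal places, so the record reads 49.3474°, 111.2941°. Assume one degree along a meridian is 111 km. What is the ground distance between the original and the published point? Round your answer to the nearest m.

The latitude changed by +0.0000967° and the longitude by +0.0000314°.
N–S: 0.0000967° × 111000 m/° = 10.7337 m.
East–west at this latitude: 0.0000314° × 111000 × cos 49.3474° ≈ 0.0000314 × 72313.3 = 2.27064 m.
Combined displacement = (10.7337² + 2.27064²)^½ ≈ 10.9712 m.

11 m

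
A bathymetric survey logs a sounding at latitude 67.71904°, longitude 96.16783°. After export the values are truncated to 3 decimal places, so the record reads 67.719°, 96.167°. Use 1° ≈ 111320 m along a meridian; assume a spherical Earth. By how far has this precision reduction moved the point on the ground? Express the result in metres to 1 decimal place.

35.3 metres

The latitude changed by +0.00004° and the longitude by +0.00083°.
North–south shift: 0.00004 × 111320 = 4.4528 m.
East–west at this latitude: 0.00083° × 111320 × cos 67.719° ≈ 0.00083 × 42206.9 = 35.0317 m.
Hypotenuse of the two orthogonal shifts: √(4.4528² + 35.0317²) = 35.3136 m.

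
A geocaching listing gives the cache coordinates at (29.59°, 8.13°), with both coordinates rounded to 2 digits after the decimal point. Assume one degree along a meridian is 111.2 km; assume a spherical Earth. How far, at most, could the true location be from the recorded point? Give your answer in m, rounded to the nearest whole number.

Rounding to 2 decimal places leaves each coordinate within ±0.005° of the true value.
Latitude error → 0.005 × 111200 = 556 m along the meridian.
E–W at 29.59°: 0.005° × 111200 × cos 29.59° = 0.005 × 111200 × 0.8696 ≈ 483.487 m.
Combining orthogonally: (556² + 483.487²)^½ ≈ 736.815 m.

737 m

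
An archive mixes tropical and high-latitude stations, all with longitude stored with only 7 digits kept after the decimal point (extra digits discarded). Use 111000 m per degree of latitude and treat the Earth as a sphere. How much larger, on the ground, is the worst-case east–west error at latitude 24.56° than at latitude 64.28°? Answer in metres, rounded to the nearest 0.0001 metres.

0.0053 metres

Truncating at 7 decimal places can drop up to a full unit in the last place, so the longitude may be off by as much as 1e-07°.
Error at 24.56° = 1e-07° × 111000 × cos 24.56° ≈ 0.0111 × 0.9095 = 0.010096 m.
At 64.28°: 1e-07° × 111000 × cos 64.28° = 1e-07 × 111000 × 0.4340 ≈ 0.0048171 m.
So the lower-latitude error exceeds the higher by 0.010096 − 0.0048171 = 0.0052786 m.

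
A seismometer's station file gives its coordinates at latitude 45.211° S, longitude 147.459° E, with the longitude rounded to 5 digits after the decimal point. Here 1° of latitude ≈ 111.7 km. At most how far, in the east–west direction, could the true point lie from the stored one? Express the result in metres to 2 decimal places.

Rounding to 5 decimal places leaves the longitude within ±5e-06° of the true value.
One degree of longitude at 45.211° is 111700 × cos 45.211° ≈ 111700 × 0.7045 = 78692.4 m.
So at most 5e-06° × 78692.4 ≈ 0.393462 m east–west.

0.39 metres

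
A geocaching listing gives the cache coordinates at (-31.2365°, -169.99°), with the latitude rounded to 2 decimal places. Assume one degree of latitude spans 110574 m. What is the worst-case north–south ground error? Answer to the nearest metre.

Rounding to 2 decimal places leaves the latitude within ±0.005° of the true value.
Along the meridian that is 0.005° × 110574 m/° = 552.87 m.

553 metres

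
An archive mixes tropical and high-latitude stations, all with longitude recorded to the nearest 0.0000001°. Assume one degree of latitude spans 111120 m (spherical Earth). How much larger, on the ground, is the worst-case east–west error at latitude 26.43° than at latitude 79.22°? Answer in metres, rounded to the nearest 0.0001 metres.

0.0039 metres

Rounding to 7 decimal places leaves the longitude within ±5e-08° of the true value.
Error at 26.43° = 5e-08° × 111120 × cos 26.43° ≈ 0.005556 × 0.8955 = 0.0049753 m.
Error at 79.22° = 5e-08° × 111120 × cos 79.22° ≈ 0.005556 × 0.1870 = 0.0010392 m.
So the lower-latitude error exceeds the higher by 0.0049753 − 0.0010392 = 0.0039361 m.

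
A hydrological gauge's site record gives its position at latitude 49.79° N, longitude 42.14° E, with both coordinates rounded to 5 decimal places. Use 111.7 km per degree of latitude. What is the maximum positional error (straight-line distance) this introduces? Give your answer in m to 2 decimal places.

Rounding to 5 decimal places leaves each coordinate within ±5e-06° of the true value.
Latitude error → 5e-06 × 111700 = 0.5585 m along the meridian.
Longitude error → 5e-06 × 111700 × cos 49.79° = 5e-06 × 111700 × 0.6456 ≈ 0.360563 m.
Combining orthogonally: (0.5585² + 0.360563²)^½ ≈ 0.664776 m.

0.66 m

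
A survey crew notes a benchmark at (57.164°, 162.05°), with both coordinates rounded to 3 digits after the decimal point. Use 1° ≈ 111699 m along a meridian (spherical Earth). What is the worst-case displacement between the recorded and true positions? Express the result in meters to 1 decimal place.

Rounding to 3 decimal places leaves each coordinate within ±0.0005° of the true value.
Latitude error → 0.0005 × 111699 = 55.8495 m along the meridian.
Longitude error → 0.0005 × 111699 × cos 57.164° = 0.0005 × 111699 × 0.5422 ≈ 30.2836 m.
Combining orthogonally: (55.8495² + 30.2836²)^½ ≈ 63.5316 m.

63.5 meters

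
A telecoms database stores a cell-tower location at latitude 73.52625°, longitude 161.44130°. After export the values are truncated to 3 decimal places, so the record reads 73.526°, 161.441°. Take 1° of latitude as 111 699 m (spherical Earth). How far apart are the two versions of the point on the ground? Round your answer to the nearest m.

The latitude changed by +0.00025° and the longitude by +0.00030°.
N–S: 0.00025° × 111699 m/° = 27.9248 m.
East–west at this latitude: 0.00030° × 111699 × cos 73.526° ≈ 0.00030 × 31675.6 = 9.50269 m.
Combined displacement = (27.9248² + 9.50269²)^½ ≈ 29.4973 m.

29 m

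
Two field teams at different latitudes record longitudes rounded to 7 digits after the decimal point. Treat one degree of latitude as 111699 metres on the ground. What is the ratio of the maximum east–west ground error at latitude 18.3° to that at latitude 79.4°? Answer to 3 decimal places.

Rounding to 7 decimal places leaves the longitude within ±5e-08° of the true value.
At 18.3°: 5e-08° × 111699 × cos 18.3° = 5e-08 × 111699 × 0.9494 ≈ 0.0053025 m.
Error at 79.4° = 5e-08° × 111699 × cos 79.4° ≈ 0.0055849 × 0.1840 = 0.0010274 m.
The ratio reduces to cos 18.3° / cos 79.4° = 0.9494/0.1840 ≈ 5.1613.

5.161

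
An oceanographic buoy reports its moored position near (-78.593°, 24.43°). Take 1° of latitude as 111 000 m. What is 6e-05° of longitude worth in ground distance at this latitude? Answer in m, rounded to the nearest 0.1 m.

1.3 m

At 78.593° a degree of longitude is 111000 × cos 78.593° ≈ 21953.3 m, so 6e-05° corresponds to 1.3172 m.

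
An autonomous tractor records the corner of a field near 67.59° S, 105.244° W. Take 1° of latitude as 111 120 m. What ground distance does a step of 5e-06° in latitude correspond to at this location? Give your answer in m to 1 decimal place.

Along a meridian 5e-06° is 5e-06 × 111120 = 0.5556 m.

0.6 m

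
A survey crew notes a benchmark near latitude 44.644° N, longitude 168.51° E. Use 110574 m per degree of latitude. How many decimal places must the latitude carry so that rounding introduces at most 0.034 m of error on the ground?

One degree of latitude covers 110574 m.
With N decimal places the half-ulp bound is 0.5·10⁻ᴺ°, or 0.5·10⁻ᴺ × 110574 m on the ground.
Setting 55287 × 10⁻ᴺ ≤ 0.034 gives 10ᴺ ≥ 1.626e+06, i.e. N ≥ 6.21.
N = 6 would give 0.0553 m (too coarse); N = 7 gives 0.00553 m ≤ 0.034 m.

7 decimal places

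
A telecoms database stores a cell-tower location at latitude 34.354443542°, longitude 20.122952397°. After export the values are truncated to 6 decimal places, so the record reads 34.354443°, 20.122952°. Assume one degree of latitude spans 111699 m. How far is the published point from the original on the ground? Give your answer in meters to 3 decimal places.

0.071 meters

Δlat = 34.354443542 − 34.354443 = +0.000000542°; Δlon = 20.122952397 − 20.122952 = +0.000000397°.
North–south shift: 0.000000542 × 111699 = 0.0605409 m.
E–W at 34.3544°: 0.000000397° × 111699 × cos 34.3544° = 0.000000397 × 111699 × 0.8256 ≈ 0.0366092 m.
Combined displacement = (0.0605409² + 0.0366092²)^½ ≈ 0.070749 m.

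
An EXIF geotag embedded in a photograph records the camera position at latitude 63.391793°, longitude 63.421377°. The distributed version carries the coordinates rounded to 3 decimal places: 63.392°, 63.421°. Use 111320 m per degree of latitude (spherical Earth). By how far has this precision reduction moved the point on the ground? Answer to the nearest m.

The latitude changed by -0.000207° and the longitude by +0.000377°.
North–south shift: -0.000207 × 111320 = -23.0432 m.
E–W at 63.392°: 0.000377° × 111320 × cos 63.392° = 0.000377 × 111320 × 0.4479 ≈ 18.7966 m.
Hypotenuse of the two orthogonal shifts: √(23.0432² + 18.7966²) = 29.7373 m.

30 m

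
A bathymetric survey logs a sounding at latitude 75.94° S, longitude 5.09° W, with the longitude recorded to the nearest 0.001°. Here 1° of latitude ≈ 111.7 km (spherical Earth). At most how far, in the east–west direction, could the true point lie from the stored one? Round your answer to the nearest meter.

14 meters

Rounding to 3 decimal places leaves the longitude within ±0.0005° of the true value.
At latitude 75.94° a degree of longitude spans 111700 m × cos 75.94° = 111700 × 0.2429 ≈ 27136.2 m.
Maximum E–W displacement: 0.0005 × 27136.2 = 13.5681 m.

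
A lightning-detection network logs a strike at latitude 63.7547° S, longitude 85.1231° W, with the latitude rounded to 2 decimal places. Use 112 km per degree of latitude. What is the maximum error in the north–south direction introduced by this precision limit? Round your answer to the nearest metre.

560 metres

Rounding to 2 decimal places leaves the latitude within ±0.005° of the true value.
Along the meridian that is 0.005° × 112000 m/° = 560 m.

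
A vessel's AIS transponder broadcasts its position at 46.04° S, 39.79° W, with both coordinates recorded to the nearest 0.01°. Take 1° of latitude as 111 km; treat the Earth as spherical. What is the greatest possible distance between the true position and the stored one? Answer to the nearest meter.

Rounding to 2 decimal places leaves each coordinate within ±0.005° of the true value.
North–south component: 0.005° × 111000 = 555 m.
East–west component at 46.04°: 0.005° × 111000 × cos 46.04° ≈ 0.005 × 77051.3 ≈ 385.257 m.
The two errors are perpendicular, so the maximum displacement is √(555² + 385.257²) ≈ 675.609 m.

676 meters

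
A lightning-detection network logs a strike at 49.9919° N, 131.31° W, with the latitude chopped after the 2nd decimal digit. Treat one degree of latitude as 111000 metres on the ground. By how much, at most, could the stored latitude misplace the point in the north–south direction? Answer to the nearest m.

1110 m

Truncating at 2 decimal places can drop up to a full unit in the last place, so the latitude may be off by as much as 0.01°.
North–south distance: 0.01° × 111000 m/° = 1110 m.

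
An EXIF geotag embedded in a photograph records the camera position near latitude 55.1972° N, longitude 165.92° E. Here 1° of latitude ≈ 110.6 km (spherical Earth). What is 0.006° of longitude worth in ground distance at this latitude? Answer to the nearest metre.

0.006° of longitude at 55.1972° is 0.006 × 110600 × cos 55.1972° ≈ 0.006 × 63125.4 = 378.752 m.

379 metres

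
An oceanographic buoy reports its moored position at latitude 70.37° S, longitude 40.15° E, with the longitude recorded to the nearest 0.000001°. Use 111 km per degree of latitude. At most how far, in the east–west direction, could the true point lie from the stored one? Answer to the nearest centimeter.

Rounding to 6 decimal places leaves the longitude within ±5e-07° of the true value.
Parallels shrink by cos φ, so at 70.37° a degree of longitude is 111000 × 0.3359 ≈ 37289.9 m.
Maximum E–W displacement: 5e-07 × 37289.9 = 0.0186449 m.
That is 0.0186449 m = 1.8645 cm.

2 centimeters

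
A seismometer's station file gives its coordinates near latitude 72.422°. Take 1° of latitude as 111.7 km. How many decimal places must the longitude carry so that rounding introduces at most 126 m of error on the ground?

At 72.422° one degree of longitude covers 111700 × cos 72.422° ≈ 111700 × 0.3020 ≈ 33733.8 m.
N decimal places → at most half a unit in the last place, 0.5 × 10⁻ᴺ° = 33733.8/2 × 10⁻ᴺ m.
Need 0.5 × 33733.8 × 10⁻ᴺ ≤ 126 → 10⁻ᴺ ≤ 7.470e-03, so N ≥ 2.13.
At 2 places the error can reach 169 m, but 3 places keeps it to 16.9 m.

3 decimal places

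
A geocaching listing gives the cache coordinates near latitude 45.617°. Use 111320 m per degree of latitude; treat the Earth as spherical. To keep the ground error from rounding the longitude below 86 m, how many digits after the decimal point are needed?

At 45.617° one degree of longitude covers 111320 × cos 45.617° ≈ 111320 × 0.6995 ≈ 77862.9 m.
N decimal places → at most half a unit in the last place, 0.5 × 10⁻ᴺ° = 77862.9/2 × 10⁻ᴺ m.
Need 0.5 × 77862.9 × 10⁻ᴺ ≤ 86 → 10⁻ᴺ ≤ 2.209e-03, so N ≥ 2.66.
N = 2 would give 389 m (too coarse); N = 3 gives 38.9 m ≤ 86 m.

3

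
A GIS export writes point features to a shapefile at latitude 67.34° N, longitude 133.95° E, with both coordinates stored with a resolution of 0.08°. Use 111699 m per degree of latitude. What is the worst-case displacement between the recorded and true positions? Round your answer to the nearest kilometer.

With a 0.08° grid the true value lies within half a step, ±0.08°/2 = ±0.04°, of the stored one.
Latitude error → 0.04 × 111699 = 4467.96 m along the meridian.
East–west component at 67.34°: 0.04° × 111699 × cos 67.34° ≈ 0.04 × 43033.4 ≈ 1721.33 m.
The two errors are perpendicular, so the maximum displacement is √(4467.96² + 1721.33²) ≈ 4788.07 m.
That is 4788.07 m = 4.7881 km.

5 kilometers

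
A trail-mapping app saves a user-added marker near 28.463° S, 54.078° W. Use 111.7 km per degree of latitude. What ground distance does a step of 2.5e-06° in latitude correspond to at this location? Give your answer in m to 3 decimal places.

0.279 m

Along a meridian 2.5e-06° is 2.5e-06 × 111700 = 0.27925 m.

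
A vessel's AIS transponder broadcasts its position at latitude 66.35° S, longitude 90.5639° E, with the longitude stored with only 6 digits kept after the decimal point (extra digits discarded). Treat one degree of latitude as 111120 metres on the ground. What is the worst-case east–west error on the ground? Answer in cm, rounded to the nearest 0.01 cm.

4.46 cm

Truncating at 6 decimal places can drop up to a full unit in the last place, so the longitude may be off by as much as 1e-06°.
One degree of longitude at 66.35° is 111120 × cos 66.35° ≈ 111120 × 0.4011 = 44575.6 m.
Maximum E–W displacement: 1e-06 × 44575.6 = 0.0445756 m.
That is 0.0445756 m = 4.4576 cm.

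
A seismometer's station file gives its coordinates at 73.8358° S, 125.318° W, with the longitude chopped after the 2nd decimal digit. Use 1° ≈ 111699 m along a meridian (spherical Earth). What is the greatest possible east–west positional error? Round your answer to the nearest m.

Truncating at 2 decimal places can drop up to a full unit in the last place, so the longitude may be off by as much as 0.01°.
Parallels shrink by cos φ, so at 73.8358° a degree of longitude is 111699 × 0.2784 ≈ 31096 m.
East–west error: 0.01° × 31096 m/° ≈ 310.96 m.

311 m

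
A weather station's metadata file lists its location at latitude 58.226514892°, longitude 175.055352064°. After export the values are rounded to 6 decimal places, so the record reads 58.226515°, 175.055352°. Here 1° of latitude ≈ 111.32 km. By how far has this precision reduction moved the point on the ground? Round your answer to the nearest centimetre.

Δlat = 58.226514892 − 58.226515 = -0.000000108°; Δlon = 175.055352064 − 175.055352 = +0.000000064°.
N–S: -0.000000108° × 111320 m/° = -0.0120226 m.
E–W at 58.2265°: 0.000000064° × 111320 × cos 58.2265° = 0.000000064 × 111320 × 0.5266 ≈ 0.00375148 m.
Combined displacement = (0.0120226² + 0.00375148²)^½ ≈ 0.0125943 m.
That is 0.0125943 m = 1.2594 cm.

1 centimetres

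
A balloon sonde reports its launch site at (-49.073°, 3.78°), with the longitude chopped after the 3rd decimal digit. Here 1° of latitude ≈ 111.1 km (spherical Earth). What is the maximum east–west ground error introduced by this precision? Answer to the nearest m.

73 m

Truncating at 3 decimal places can drop up to a full unit in the last place, so the longitude may be off by as much as 0.001°.
At latitude 49.073° a degree of longitude spans 111100 m × cos 49.073° = 111100 × 0.6551 ≈ 72781.3 m.
So at most 0.001° × 72781.3 ≈ 72.7813 m east–west.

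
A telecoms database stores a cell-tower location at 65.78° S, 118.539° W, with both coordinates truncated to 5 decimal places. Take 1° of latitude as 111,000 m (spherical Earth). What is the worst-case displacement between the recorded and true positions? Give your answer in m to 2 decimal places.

Truncating at 5 decimal places can drop up to a full unit in the last place, so each coordinate may be off by as much as 1e-05°.
North–south component: 1e-05° × 111000 = 1.11 m.
East–west component at 65.78°: 1e-05° × 111000 × cos 65.78° ≈ 1e-05 × 45536.8 ≈ 0.455368 m.
The two errors are perpendicular, so the maximum displacement is √(1.11² + 0.455368²) ≈ 1.19977 m.

1.20 m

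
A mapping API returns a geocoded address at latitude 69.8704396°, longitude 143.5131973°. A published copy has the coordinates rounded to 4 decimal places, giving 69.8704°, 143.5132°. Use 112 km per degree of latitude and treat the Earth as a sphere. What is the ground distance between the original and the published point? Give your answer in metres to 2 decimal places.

4.44 metres

The latitude changed by +0.0000396° and the longitude by -0.0000027°.
N–S: 0.0000396° × 112000 m/° = 4.4352 m.
East–west at this latitude: -0.0000027° × 112000 × cos 69.8704° ≈ -0.0000027 × 38544.2 = -0.104069 m.
Hypotenuse of the two orthogonal shifts: √(4.4352² + 0.104069²) = 4.43642 m.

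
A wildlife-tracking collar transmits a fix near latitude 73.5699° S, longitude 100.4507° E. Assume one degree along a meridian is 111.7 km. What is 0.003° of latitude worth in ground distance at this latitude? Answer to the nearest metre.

0.003° × 111700 m/° = 335.1 m.

335 metres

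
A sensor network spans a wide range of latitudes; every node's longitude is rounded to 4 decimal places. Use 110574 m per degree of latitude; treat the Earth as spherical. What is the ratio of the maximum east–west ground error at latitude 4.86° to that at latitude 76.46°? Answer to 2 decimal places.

4.26

Rounding to 4 decimal places leaves the longitude within ±5e-05° of the true value.
Error at 4.86° = 5e-05° × 110574 × cos 4.86° ≈ 5.5287 × 0.9964 = 5.5088 m.
At 76.46°: 5e-05° × 110574 × cos 76.46° = 5e-05 × 110574 × 0.2341 ≈ 1.2944 m.
The ratio reduces to cos 4.86° / cos 76.46° = 0.9964/0.2341 ≈ 4.2559.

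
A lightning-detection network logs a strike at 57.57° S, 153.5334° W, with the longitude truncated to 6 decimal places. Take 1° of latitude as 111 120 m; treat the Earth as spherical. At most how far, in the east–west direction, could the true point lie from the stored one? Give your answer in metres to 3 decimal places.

0.060 metres

Truncating at 6 decimal places can drop up to a full unit in the last place, so the longitude may be off by as much as 1e-06°.
One degree of longitude at 57.57° is 111120 × cos 57.57° ≈ 111120 × 0.5363 = 59590.2 m.
So at most 1e-06° × 59590.2 ≈ 0.0595902 m east–west.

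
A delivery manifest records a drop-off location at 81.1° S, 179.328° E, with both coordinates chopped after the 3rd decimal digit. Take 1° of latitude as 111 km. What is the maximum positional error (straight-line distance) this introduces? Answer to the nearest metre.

112 metres

Truncating at 3 decimal places can drop up to a full unit in the last place, so each coordinate may be off by as much as 0.001°.
Latitude error → 0.001 × 111000 = 111 m along the meridian.
East–west component at 81.1°: 0.001° × 111000 × cos 81.1° ≈ 0.001 × 17172.9 ≈ 17.1729 m.
Combining orthogonally: (111² + 17.1729²)^½ ≈ 112.321 m.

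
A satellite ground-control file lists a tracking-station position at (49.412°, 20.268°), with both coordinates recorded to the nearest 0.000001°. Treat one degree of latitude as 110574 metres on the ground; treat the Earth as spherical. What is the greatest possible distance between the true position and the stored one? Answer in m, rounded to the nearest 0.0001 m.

0.0660 m

Rounding to 6 decimal places leaves each coordinate within ±5e-07° of the true value.
Latitude error → 5e-07 × 110574 = 0.055287 m along the meridian.
E–W at 49.412°: 5e-07° × 110574 × cos 49.412° = 5e-07 × 110574 × 0.6506 ≈ 0.0359706 m.
The two errors are perpendicular, so the maximum displacement is √(0.055287² + 0.0359706²) ≈ 0.0659586 m.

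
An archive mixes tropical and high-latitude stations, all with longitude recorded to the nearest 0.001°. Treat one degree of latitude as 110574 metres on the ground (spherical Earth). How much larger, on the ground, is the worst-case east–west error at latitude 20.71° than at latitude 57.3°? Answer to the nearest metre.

Rounding to 3 decimal places leaves the longitude within ±0.0005° of the true value.
At 20.71°: 0.0005° × 110574 × cos 20.71° = 0.0005 × 110574 × 0.9354 ≈ 51.714 m.
Error at 57.3° = 0.0005° × 110574 × cos 57.3° ≈ 55.287 × 0.5402 = 29.868 m.
Difference: 51.714 − 29.868 = 21.846 m.

22 metres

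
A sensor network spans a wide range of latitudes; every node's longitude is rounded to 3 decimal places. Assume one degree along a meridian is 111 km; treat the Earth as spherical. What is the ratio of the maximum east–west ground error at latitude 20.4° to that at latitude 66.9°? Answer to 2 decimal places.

Rounding to 3 decimal places leaves the longitude within ±0.0005° of the true value.
Error at 20.4° = 0.0005° × 111000 × cos 20.4° ≈ 55.5 × 0.9373 = 52.019 m.
Error at 66.9° = 0.0005° × 111000 × cos 66.9° ≈ 55.5 × 0.3923 = 21.775 m.
The ratio reduces to cos 20.4° / cos 66.9° = 0.9373/0.3923 ≈ 2.3890.

2.39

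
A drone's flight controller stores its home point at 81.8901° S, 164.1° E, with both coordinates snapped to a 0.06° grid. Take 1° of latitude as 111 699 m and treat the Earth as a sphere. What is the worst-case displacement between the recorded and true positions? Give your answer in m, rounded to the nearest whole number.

3384 m

With a 0.06° grid the true value lies within half a step, ±0.06°/2 = ±0.03°, of the stored one.
N–S: 0.03° × 111699 m/° = 3350.97 m.
E–W at 81.8901°: 0.03° × 111699 × cos 81.8901° = 0.03 × 111699 × 0.1411 ≈ 472.729 m.
Combining orthogonally: (3350.97² + 472.729²)^½ ≈ 3384.15 m.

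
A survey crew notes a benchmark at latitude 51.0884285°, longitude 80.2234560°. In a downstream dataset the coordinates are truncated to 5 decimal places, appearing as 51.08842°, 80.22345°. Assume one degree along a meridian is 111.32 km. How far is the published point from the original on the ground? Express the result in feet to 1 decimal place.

Δlat = 51.0884285 − 51.08842 = +0.0000085°; Δlon = 80.2234560 − 80.22345 = +0.0000060°.
N–S: 0.0000085° × 111320 m/° = 0.94622 m.
E–W at 51.0884°: 0.0000060° × 111320 × cos 51.0884° = 0.0000060 × 111320 × 0.6281 ≈ 0.419534 m.
Combined displacement = (0.94622² + 0.419534²)^½ ≈ 1.03506 m.
In feet: 1.03506 m ÷ 0.3048 ≈ 3.3959 ft.

3.4 feet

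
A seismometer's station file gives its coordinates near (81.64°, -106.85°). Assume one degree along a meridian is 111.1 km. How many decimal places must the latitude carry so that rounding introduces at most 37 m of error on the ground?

4

One degree of latitude covers 111100 m.
With N decimal places the half-ulp bound is 0.5·10⁻ᴺ°, or 0.5·10⁻ᴺ × 111100 m on the ground.
Need 0.5 × 111100 × 10⁻ᴺ ≤ 37 → 10⁻ᴺ ≤ 6.661e-04, so N ≥ 3.18.
So 4 decimal places suffice (5.56 m); 3 would allow up to 55.6 m.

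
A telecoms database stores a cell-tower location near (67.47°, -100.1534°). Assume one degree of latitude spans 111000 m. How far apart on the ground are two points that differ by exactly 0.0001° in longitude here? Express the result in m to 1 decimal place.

4.3 m

One degree of longitude here spans 111000 × cos 67.47° = 111000 × 0.3832 ≈ 42531.6 m; 0.0001° of that is 4.25316 m.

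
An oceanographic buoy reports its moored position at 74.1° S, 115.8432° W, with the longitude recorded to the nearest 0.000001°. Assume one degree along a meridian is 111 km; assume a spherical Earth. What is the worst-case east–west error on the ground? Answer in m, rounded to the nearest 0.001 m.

Rounding to 6 decimal places leaves the longitude within ±5e-07° of the true value.
One degree of longitude at 74.1° is 111000 × cos 74.1° ≈ 111000 × 0.2740 = 30409.5 m.
East–west error: 5e-07° × 30409.5 m/° ≈ 0.0152047 m.

0.015 m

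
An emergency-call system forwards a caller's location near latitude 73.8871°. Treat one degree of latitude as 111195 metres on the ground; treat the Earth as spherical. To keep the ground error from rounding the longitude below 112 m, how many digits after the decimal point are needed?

At 73.8871° one degree of longitude covers 111195 × cos 73.8871° ≈ 111195 × 0.2775 ≈ 30860.1 m.
N decimal places → at most half a unit in the last place, 0.5 × 10⁻ᴺ° = 30860.1/2 × 10⁻ᴺ m.
Need 0.5 × 30860.1 × 10⁻ᴺ ≤ 112 → 10⁻ᴺ ≤ 7.259e-03, so N ≥ 2.14.
So 3 decimal places suffice (15.4 m); 2 would allow up to 154 m.

3 decimal places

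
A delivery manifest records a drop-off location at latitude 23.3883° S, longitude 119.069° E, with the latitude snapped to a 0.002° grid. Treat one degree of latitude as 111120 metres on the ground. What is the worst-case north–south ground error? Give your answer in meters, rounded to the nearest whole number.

With a 0.002° grid the true value lies within half a step, ±0.002°/2 = ±0.001°, of the stored one.
So the N–S error is at most 0.001 × 111120 = 111.12 m.

111 meters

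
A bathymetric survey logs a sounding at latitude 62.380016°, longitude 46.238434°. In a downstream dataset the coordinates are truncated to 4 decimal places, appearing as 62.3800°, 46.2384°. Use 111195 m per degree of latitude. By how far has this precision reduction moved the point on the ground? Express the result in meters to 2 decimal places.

The latitude changed by +0.000016° and the longitude by +0.000034°.
N–S: 0.000016° × 111195 m/° = 1.77912 m.
East–west at this latitude: 0.000034° × 111195 × cos 62.38° ≈ 0.000034 × 51550.6 = 1.75272 m.
Hypotenuse of the two orthogonal shifts: √(1.77912² + 1.75272²) = 2.49746 m.

2.50 meters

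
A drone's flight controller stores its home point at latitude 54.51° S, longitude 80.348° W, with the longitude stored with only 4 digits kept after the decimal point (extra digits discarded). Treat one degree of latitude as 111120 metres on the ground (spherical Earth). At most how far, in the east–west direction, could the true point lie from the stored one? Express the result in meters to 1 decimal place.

Truncating at 4 decimal places can drop up to a full unit in the last place, so the longitude may be off by as much as 0.0001°.
Parallels shrink by cos φ, so at 54.51° a degree of longitude is 111120 × 0.5806 ≈ 64511.9 m.
So at most 0.0001° × 64511.9 ≈ 6.45119 m east–west.

6.5 meters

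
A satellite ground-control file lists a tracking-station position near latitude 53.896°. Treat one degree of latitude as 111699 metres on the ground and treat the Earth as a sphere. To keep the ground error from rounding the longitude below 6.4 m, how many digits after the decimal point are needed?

At 53.896° one degree of longitude covers 111699 × cos 53.896° ≈ 111699 × 0.5893 ≈ 65818.9 m.
Rounding to N decimal places gives at most 0.5 × 10⁻ᴺ degrees of error, i.e. 0.5 × 10⁻ᴺ × 65818.9 m.
Need 0.5 × 65818.9 × 10⁻ᴺ ≤ 6.4 → 10⁻ᴺ ≤ 1.945e-04, so N ≥ 3.71.
N = 3 would give 32.9 m (too coarse); N = 4 gives 3.29 m ≤ 6.4 m.

4 decimal places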